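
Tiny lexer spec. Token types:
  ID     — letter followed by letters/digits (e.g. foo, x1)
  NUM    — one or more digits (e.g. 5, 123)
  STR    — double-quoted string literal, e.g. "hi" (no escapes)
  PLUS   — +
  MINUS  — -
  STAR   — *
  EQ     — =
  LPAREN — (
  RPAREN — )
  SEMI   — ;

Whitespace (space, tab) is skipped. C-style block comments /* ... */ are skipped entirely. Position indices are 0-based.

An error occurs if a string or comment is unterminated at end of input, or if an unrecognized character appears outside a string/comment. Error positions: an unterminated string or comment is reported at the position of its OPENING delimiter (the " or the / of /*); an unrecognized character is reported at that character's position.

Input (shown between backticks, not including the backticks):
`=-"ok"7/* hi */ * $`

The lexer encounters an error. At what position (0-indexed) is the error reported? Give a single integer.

pos=0: emit EQ '='
pos=1: emit MINUS '-'
pos=2: enter STRING mode
pos=2: emit STR "ok" (now at pos=6)
pos=6: emit NUM '7' (now at pos=7)
pos=7: enter COMMENT mode (saw '/*')
exit COMMENT mode (now at pos=15)
pos=16: emit STAR '*'
pos=18: ERROR — unrecognized char '$'

Answer: 18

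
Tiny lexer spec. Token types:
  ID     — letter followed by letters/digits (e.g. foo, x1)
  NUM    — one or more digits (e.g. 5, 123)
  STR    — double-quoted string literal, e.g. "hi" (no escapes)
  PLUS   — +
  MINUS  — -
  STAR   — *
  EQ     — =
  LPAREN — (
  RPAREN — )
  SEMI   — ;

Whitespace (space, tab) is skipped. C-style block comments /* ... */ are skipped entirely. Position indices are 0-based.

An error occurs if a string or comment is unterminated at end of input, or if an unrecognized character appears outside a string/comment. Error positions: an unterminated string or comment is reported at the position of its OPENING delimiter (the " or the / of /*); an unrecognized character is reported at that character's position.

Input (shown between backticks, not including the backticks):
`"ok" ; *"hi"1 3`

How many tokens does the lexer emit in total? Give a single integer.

pos=0: enter STRING mode
pos=0: emit STR "ok" (now at pos=4)
pos=5: emit SEMI ';'
pos=7: emit STAR '*'
pos=8: enter STRING mode
pos=8: emit STR "hi" (now at pos=12)
pos=12: emit NUM '1' (now at pos=13)
pos=14: emit NUM '3' (now at pos=15)
DONE. 6 tokens: [STR, SEMI, STAR, STR, NUM, NUM]

Answer: 6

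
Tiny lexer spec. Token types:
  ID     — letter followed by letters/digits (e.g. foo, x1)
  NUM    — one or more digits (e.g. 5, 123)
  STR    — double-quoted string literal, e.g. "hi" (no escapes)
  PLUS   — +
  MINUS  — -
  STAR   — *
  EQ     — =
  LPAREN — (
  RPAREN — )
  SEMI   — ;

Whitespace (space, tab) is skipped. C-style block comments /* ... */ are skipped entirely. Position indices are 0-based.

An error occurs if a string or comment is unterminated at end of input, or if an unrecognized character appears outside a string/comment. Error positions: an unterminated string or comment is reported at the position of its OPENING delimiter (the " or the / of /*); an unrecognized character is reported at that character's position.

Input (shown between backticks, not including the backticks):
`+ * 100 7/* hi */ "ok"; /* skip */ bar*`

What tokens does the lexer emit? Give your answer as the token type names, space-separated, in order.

Answer: PLUS STAR NUM NUM STR SEMI ID STAR

Derivation:
pos=0: emit PLUS '+'
pos=2: emit STAR '*'
pos=4: emit NUM '100' (now at pos=7)
pos=8: emit NUM '7' (now at pos=9)
pos=9: enter COMMENT mode (saw '/*')
exit COMMENT mode (now at pos=17)
pos=18: enter STRING mode
pos=18: emit STR "ok" (now at pos=22)
pos=22: emit SEMI ';'
pos=24: enter COMMENT mode (saw '/*')
exit COMMENT mode (now at pos=34)
pos=35: emit ID 'bar' (now at pos=38)
pos=38: emit STAR '*'
DONE. 8 tokens: [PLUS, STAR, NUM, NUM, STR, SEMI, ID, STAR]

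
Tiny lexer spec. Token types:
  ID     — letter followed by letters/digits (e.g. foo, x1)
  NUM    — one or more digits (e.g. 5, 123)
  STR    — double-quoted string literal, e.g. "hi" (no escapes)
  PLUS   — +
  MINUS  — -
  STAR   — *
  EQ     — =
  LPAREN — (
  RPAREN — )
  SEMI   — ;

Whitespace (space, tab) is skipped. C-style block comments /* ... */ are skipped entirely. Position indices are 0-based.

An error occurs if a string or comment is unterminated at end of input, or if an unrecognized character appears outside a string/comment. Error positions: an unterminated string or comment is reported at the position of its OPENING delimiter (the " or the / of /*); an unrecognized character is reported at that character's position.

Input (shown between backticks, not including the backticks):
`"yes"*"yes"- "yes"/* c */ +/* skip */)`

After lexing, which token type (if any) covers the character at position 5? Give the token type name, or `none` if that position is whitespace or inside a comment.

pos=0: enter STRING mode
pos=0: emit STR "yes" (now at pos=5)
pos=5: emit STAR '*'
pos=6: enter STRING mode
pos=6: emit STR "yes" (now at pos=11)
pos=11: emit MINUS '-'
pos=13: enter STRING mode
pos=13: emit STR "yes" (now at pos=18)
pos=18: enter COMMENT mode (saw '/*')
exit COMMENT mode (now at pos=25)
pos=26: emit PLUS '+'
pos=27: enter COMMENT mode (saw '/*')
exit COMMENT mode (now at pos=37)
pos=37: emit RPAREN ')'
DONE. 7 tokens: [STR, STAR, STR, MINUS, STR, PLUS, RPAREN]
Position 5: char is '*' -> STAR

Answer: STAR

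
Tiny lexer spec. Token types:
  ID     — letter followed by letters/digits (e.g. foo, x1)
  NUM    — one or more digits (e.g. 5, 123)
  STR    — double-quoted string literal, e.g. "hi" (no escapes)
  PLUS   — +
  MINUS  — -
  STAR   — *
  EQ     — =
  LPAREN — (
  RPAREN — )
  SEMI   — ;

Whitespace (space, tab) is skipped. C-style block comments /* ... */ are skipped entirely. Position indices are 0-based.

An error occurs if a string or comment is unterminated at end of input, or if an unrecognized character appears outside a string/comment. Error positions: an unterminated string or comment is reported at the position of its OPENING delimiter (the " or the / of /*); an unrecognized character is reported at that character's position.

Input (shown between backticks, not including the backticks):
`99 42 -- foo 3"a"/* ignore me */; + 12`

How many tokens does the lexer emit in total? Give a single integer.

Answer: 10

Derivation:
pos=0: emit NUM '99' (now at pos=2)
pos=3: emit NUM '42' (now at pos=5)
pos=6: emit MINUS '-'
pos=7: emit MINUS '-'
pos=9: emit ID 'foo' (now at pos=12)
pos=13: emit NUM '3' (now at pos=14)
pos=14: enter STRING mode
pos=14: emit STR "a" (now at pos=17)
pos=17: enter COMMENT mode (saw '/*')
exit COMMENT mode (now at pos=32)
pos=32: emit SEMI ';'
pos=34: emit PLUS '+'
pos=36: emit NUM '12' (now at pos=38)
DONE. 10 tokens: [NUM, NUM, MINUS, MINUS, ID, NUM, STR, SEMI, PLUS, NUM]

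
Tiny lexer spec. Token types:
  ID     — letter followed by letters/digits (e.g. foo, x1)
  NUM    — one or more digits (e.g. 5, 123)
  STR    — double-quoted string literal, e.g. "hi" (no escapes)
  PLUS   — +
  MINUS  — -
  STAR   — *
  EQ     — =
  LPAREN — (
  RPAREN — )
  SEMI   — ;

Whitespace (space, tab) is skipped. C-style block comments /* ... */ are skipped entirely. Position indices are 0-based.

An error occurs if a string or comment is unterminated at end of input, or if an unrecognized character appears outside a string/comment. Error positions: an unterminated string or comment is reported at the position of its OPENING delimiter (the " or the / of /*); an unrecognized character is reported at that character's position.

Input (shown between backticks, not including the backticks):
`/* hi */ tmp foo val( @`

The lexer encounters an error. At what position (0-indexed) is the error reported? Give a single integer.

pos=0: enter COMMENT mode (saw '/*')
exit COMMENT mode (now at pos=8)
pos=9: emit ID 'tmp' (now at pos=12)
pos=13: emit ID 'foo' (now at pos=16)
pos=17: emit ID 'val' (now at pos=20)
pos=20: emit LPAREN '('
pos=22: ERROR — unrecognized char '@'

Answer: 22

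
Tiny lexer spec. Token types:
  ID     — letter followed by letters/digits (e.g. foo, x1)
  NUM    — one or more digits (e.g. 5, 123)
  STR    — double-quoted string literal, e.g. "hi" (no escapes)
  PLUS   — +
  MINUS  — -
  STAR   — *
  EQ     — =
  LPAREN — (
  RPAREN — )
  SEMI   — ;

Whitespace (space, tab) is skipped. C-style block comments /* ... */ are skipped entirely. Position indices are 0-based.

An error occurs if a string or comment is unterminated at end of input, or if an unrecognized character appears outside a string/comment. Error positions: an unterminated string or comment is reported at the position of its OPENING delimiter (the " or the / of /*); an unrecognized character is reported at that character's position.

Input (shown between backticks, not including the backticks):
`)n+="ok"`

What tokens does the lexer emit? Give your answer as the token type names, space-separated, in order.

pos=0: emit RPAREN ')'
pos=1: emit ID 'n' (now at pos=2)
pos=2: emit PLUS '+'
pos=3: emit EQ '='
pos=4: enter STRING mode
pos=4: emit STR "ok" (now at pos=8)
DONE. 5 tokens: [RPAREN, ID, PLUS, EQ, STR]

Answer: RPAREN ID PLUS EQ STR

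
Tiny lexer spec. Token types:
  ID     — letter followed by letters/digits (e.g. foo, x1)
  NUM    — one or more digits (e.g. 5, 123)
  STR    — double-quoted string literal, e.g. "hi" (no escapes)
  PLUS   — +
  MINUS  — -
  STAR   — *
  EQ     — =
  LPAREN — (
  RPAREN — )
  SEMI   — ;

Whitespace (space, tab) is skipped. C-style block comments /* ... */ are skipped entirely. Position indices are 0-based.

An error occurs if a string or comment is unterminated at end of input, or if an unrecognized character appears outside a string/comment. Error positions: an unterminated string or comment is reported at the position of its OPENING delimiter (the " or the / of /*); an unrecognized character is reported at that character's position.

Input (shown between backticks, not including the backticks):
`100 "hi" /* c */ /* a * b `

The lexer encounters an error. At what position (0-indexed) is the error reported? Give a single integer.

pos=0: emit NUM '100' (now at pos=3)
pos=4: enter STRING mode
pos=4: emit STR "hi" (now at pos=8)
pos=9: enter COMMENT mode (saw '/*')
exit COMMENT mode (now at pos=16)
pos=17: enter COMMENT mode (saw '/*')
pos=17: ERROR — unterminated comment (reached EOF)

Answer: 17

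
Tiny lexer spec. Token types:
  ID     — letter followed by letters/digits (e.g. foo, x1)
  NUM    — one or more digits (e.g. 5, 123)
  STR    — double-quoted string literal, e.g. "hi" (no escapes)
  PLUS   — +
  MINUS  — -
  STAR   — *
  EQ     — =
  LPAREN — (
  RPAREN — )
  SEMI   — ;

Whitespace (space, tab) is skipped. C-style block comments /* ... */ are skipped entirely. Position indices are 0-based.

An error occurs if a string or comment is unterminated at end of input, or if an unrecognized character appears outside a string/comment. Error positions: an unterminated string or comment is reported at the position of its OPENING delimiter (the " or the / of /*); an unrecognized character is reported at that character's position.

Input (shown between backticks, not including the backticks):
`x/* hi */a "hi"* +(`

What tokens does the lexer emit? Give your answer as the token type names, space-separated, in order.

Answer: ID ID STR STAR PLUS LPAREN

Derivation:
pos=0: emit ID 'x' (now at pos=1)
pos=1: enter COMMENT mode (saw '/*')
exit COMMENT mode (now at pos=9)
pos=9: emit ID 'a' (now at pos=10)
pos=11: enter STRING mode
pos=11: emit STR "hi" (now at pos=15)
pos=15: emit STAR '*'
pos=17: emit PLUS '+'
pos=18: emit LPAREN '('
DONE. 6 tokens: [ID, ID, STR, STAR, PLUS, LPAREN]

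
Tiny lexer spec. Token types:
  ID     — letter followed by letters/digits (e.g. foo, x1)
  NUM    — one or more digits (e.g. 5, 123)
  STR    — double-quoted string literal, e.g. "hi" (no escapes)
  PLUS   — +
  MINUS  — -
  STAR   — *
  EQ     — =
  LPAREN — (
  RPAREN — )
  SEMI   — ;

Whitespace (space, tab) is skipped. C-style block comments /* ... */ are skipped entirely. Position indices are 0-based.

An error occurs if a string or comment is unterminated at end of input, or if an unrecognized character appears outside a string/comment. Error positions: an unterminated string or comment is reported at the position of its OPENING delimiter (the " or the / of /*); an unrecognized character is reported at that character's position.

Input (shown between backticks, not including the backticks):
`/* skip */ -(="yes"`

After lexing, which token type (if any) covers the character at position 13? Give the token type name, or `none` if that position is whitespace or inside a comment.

pos=0: enter COMMENT mode (saw '/*')
exit COMMENT mode (now at pos=10)
pos=11: emit MINUS '-'
pos=12: emit LPAREN '('
pos=13: emit EQ '='
pos=14: enter STRING mode
pos=14: emit STR "yes" (now at pos=19)
DONE. 4 tokens: [MINUS, LPAREN, EQ, STR]
Position 13: char is '=' -> EQ

Answer: EQ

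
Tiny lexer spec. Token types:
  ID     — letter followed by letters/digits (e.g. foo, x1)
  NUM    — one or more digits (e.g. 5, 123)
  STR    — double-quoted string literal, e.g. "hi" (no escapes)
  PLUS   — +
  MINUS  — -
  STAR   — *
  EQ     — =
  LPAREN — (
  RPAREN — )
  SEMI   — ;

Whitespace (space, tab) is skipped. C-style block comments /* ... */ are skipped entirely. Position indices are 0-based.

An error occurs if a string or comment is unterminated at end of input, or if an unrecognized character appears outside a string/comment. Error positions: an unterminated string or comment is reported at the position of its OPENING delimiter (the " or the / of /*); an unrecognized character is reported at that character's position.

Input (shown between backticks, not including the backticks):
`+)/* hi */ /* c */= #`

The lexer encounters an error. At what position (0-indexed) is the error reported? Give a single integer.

Answer: 20

Derivation:
pos=0: emit PLUS '+'
pos=1: emit RPAREN ')'
pos=2: enter COMMENT mode (saw '/*')
exit COMMENT mode (now at pos=10)
pos=11: enter COMMENT mode (saw '/*')
exit COMMENT mode (now at pos=18)
pos=18: emit EQ '='
pos=20: ERROR — unrecognized char '#'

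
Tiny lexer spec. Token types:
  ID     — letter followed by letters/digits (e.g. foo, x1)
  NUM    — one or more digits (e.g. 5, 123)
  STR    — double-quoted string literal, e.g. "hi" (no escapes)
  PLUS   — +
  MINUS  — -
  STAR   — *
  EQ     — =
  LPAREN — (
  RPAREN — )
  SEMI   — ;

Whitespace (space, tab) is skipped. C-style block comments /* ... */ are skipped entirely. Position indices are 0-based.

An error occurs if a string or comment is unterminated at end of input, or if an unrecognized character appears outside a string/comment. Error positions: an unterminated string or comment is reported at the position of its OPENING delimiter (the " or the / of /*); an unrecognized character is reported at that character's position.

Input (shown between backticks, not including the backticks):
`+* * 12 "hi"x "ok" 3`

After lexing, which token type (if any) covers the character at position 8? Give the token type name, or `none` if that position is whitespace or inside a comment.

Answer: STR

Derivation:
pos=0: emit PLUS '+'
pos=1: emit STAR '*'
pos=3: emit STAR '*'
pos=5: emit NUM '12' (now at pos=7)
pos=8: enter STRING mode
pos=8: emit STR "hi" (now at pos=12)
pos=12: emit ID 'x' (now at pos=13)
pos=14: enter STRING mode
pos=14: emit STR "ok" (now at pos=18)
pos=19: emit NUM '3' (now at pos=20)
DONE. 8 tokens: [PLUS, STAR, STAR, NUM, STR, ID, STR, NUM]
Position 8: char is '"' -> STR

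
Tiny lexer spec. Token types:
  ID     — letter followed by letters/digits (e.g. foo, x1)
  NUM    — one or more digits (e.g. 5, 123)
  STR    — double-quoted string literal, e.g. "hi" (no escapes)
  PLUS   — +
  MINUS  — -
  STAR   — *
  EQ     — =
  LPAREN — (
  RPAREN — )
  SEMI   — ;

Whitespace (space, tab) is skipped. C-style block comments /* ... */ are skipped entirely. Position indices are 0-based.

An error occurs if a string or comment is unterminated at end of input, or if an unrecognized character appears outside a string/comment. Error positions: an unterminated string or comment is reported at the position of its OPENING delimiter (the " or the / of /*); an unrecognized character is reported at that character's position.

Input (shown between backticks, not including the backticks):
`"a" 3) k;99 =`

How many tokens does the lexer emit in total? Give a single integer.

Answer: 7

Derivation:
pos=0: enter STRING mode
pos=0: emit STR "a" (now at pos=3)
pos=4: emit NUM '3' (now at pos=5)
pos=5: emit RPAREN ')'
pos=7: emit ID 'k' (now at pos=8)
pos=8: emit SEMI ';'
pos=9: emit NUM '99' (now at pos=11)
pos=12: emit EQ '='
DONE. 7 tokens: [STR, NUM, RPAREN, ID, SEMI, NUM, EQ]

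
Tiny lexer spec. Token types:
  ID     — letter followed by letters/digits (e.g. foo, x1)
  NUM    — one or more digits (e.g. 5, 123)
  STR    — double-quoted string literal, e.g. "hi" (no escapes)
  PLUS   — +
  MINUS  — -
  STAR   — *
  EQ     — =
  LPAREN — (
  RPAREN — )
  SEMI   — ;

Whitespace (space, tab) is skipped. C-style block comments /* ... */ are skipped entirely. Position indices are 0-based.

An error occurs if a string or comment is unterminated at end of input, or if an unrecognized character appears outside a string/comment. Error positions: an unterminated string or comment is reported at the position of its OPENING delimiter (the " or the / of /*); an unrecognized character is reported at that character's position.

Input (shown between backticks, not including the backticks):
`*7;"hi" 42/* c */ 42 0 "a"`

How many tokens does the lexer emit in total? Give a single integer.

pos=0: emit STAR '*'
pos=1: emit NUM '7' (now at pos=2)
pos=2: emit SEMI ';'
pos=3: enter STRING mode
pos=3: emit STR "hi" (now at pos=7)
pos=8: emit NUM '42' (now at pos=10)
pos=10: enter COMMENT mode (saw '/*')
exit COMMENT mode (now at pos=17)
pos=18: emit NUM '42' (now at pos=20)
pos=21: emit NUM '0' (now at pos=22)
pos=23: enter STRING mode
pos=23: emit STR "a" (now at pos=26)
DONE. 8 tokens: [STAR, NUM, SEMI, STR, NUM, NUM, NUM, STR]

Answer: 8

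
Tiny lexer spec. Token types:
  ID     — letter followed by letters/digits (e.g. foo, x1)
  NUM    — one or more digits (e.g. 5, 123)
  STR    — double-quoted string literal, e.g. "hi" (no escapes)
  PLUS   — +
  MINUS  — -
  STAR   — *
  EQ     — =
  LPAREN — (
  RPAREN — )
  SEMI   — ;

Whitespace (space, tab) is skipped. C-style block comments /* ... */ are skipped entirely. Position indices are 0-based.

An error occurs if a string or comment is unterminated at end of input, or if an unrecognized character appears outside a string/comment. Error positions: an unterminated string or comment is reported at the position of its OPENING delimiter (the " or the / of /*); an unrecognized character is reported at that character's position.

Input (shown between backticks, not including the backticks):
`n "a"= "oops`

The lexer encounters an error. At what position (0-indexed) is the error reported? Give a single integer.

pos=0: emit ID 'n' (now at pos=1)
pos=2: enter STRING mode
pos=2: emit STR "a" (now at pos=5)
pos=5: emit EQ '='
pos=7: enter STRING mode
pos=7: ERROR — unterminated string

Answer: 7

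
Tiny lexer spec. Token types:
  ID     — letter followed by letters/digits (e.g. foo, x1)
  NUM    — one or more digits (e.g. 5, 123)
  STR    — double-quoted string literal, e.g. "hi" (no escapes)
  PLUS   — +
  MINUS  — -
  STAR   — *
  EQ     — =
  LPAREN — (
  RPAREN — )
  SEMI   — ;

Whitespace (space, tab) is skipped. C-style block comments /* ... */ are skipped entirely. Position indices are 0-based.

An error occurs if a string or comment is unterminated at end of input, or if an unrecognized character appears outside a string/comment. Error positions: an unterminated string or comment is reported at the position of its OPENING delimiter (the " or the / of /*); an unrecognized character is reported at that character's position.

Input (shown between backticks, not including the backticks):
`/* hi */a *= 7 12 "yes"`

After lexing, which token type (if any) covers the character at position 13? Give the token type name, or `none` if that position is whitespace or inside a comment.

pos=0: enter COMMENT mode (saw '/*')
exit COMMENT mode (now at pos=8)
pos=8: emit ID 'a' (now at pos=9)
pos=10: emit STAR '*'
pos=11: emit EQ '='
pos=13: emit NUM '7' (now at pos=14)
pos=15: emit NUM '12' (now at pos=17)
pos=18: enter STRING mode
pos=18: emit STR "yes" (now at pos=23)
DONE. 6 tokens: [ID, STAR, EQ, NUM, NUM, STR]
Position 13: char is '7' -> NUM

Answer: NUM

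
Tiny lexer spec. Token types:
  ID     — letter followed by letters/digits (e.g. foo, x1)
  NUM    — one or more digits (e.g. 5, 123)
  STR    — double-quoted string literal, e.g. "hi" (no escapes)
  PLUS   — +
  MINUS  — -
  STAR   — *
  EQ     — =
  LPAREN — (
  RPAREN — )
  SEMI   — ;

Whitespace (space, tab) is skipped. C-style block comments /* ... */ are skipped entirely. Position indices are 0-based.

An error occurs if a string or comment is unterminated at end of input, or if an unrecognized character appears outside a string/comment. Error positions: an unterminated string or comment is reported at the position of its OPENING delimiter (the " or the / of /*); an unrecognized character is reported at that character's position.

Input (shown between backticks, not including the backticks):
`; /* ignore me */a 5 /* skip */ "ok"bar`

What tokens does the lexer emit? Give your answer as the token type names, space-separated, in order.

Answer: SEMI ID NUM STR ID

Derivation:
pos=0: emit SEMI ';'
pos=2: enter COMMENT mode (saw '/*')
exit COMMENT mode (now at pos=17)
pos=17: emit ID 'a' (now at pos=18)
pos=19: emit NUM '5' (now at pos=20)
pos=21: enter COMMENT mode (saw '/*')
exit COMMENT mode (now at pos=31)
pos=32: enter STRING mode
pos=32: emit STR "ok" (now at pos=36)
pos=36: emit ID 'bar' (now at pos=39)
DONE. 5 tokens: [SEMI, ID, NUM, STR, ID]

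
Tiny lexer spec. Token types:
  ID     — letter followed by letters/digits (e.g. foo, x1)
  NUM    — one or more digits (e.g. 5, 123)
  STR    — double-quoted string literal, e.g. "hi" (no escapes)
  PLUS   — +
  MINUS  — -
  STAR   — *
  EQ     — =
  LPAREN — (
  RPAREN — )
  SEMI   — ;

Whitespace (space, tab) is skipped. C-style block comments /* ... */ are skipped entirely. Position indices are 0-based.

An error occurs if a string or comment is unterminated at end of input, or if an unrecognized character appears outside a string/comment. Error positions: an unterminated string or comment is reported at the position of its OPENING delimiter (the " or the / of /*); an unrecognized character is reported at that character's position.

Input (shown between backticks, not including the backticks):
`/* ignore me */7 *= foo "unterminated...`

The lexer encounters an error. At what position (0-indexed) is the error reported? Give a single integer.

Answer: 24

Derivation:
pos=0: enter COMMENT mode (saw '/*')
exit COMMENT mode (now at pos=15)
pos=15: emit NUM '7' (now at pos=16)
pos=17: emit STAR '*'
pos=18: emit EQ '='
pos=20: emit ID 'foo' (now at pos=23)
pos=24: enter STRING mode
pos=24: ERROR — unterminated string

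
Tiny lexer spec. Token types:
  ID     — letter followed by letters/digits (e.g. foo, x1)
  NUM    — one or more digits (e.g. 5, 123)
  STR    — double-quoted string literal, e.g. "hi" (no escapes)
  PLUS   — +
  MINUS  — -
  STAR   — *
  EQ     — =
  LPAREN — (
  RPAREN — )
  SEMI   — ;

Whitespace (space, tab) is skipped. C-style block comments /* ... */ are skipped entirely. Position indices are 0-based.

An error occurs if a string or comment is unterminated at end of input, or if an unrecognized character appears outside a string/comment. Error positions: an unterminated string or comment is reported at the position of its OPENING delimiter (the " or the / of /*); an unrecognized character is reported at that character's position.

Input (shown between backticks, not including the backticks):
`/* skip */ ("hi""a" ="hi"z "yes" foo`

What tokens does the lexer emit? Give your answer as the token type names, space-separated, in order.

pos=0: enter COMMENT mode (saw '/*')
exit COMMENT mode (now at pos=10)
pos=11: emit LPAREN '('
pos=12: enter STRING mode
pos=12: emit STR "hi" (now at pos=16)
pos=16: enter STRING mode
pos=16: emit STR "a" (now at pos=19)
pos=20: emit EQ '='
pos=21: enter STRING mode
pos=21: emit STR "hi" (now at pos=25)
pos=25: emit ID 'z' (now at pos=26)
pos=27: enter STRING mode
pos=27: emit STR "yes" (now at pos=32)
pos=33: emit ID 'foo' (now at pos=36)
DONE. 8 tokens: [LPAREN, STR, STR, EQ, STR, ID, STR, ID]

Answer: LPAREN STR STR EQ STR ID STR ID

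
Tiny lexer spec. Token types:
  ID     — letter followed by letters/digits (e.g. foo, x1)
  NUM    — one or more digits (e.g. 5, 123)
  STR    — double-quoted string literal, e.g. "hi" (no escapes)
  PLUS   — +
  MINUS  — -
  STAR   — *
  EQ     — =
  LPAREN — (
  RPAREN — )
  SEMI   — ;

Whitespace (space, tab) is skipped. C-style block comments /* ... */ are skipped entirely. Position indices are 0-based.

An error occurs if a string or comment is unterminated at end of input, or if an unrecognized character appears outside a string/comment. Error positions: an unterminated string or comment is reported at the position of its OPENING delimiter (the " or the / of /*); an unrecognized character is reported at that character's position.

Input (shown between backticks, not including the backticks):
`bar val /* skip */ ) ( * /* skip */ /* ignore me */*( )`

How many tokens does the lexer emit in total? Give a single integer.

Answer: 8

Derivation:
pos=0: emit ID 'bar' (now at pos=3)
pos=4: emit ID 'val' (now at pos=7)
pos=8: enter COMMENT mode (saw '/*')
exit COMMENT mode (now at pos=18)
pos=19: emit RPAREN ')'
pos=21: emit LPAREN '('
pos=23: emit STAR '*'
pos=25: enter COMMENT mode (saw '/*')
exit COMMENT mode (now at pos=35)
pos=36: enter COMMENT mode (saw '/*')
exit COMMENT mode (now at pos=51)
pos=51: emit STAR '*'
pos=52: emit LPAREN '('
pos=54: emit RPAREN ')'
DONE. 8 tokens: [ID, ID, RPAREN, LPAREN, STAR, STAR, LPAREN, RPAREN]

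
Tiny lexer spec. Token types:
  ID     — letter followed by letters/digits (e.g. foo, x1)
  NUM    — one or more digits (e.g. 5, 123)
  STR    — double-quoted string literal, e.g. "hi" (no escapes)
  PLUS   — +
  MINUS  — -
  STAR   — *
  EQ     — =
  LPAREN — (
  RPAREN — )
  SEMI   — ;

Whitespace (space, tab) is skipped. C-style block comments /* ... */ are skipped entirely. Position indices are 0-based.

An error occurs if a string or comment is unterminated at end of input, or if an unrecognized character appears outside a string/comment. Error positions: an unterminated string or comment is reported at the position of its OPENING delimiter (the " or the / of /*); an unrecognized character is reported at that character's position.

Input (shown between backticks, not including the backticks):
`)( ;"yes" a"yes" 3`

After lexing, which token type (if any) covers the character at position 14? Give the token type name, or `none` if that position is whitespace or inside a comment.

pos=0: emit RPAREN ')'
pos=1: emit LPAREN '('
pos=3: emit SEMI ';'
pos=4: enter STRING mode
pos=4: emit STR "yes" (now at pos=9)
pos=10: emit ID 'a' (now at pos=11)
pos=11: enter STRING mode
pos=11: emit STR "yes" (now at pos=16)
pos=17: emit NUM '3' (now at pos=18)
DONE. 7 tokens: [RPAREN, LPAREN, SEMI, STR, ID, STR, NUM]
Position 14: char is 's' -> STR

Answer: STR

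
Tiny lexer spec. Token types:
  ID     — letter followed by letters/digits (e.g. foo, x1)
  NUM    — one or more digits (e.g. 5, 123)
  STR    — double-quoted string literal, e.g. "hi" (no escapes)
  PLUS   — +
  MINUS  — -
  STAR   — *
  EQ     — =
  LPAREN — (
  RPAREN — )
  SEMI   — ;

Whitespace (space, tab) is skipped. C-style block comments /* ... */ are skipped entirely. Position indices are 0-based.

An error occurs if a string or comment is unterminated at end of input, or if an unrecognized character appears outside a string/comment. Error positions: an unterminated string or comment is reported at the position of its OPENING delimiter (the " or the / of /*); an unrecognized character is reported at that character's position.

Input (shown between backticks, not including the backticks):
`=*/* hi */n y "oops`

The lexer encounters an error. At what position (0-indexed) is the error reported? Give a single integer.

pos=0: emit EQ '='
pos=1: emit STAR '*'
pos=2: enter COMMENT mode (saw '/*')
exit COMMENT mode (now at pos=10)
pos=10: emit ID 'n' (now at pos=11)
pos=12: emit ID 'y' (now at pos=13)
pos=14: enter STRING mode
pos=14: ERROR — unterminated string

Answer: 14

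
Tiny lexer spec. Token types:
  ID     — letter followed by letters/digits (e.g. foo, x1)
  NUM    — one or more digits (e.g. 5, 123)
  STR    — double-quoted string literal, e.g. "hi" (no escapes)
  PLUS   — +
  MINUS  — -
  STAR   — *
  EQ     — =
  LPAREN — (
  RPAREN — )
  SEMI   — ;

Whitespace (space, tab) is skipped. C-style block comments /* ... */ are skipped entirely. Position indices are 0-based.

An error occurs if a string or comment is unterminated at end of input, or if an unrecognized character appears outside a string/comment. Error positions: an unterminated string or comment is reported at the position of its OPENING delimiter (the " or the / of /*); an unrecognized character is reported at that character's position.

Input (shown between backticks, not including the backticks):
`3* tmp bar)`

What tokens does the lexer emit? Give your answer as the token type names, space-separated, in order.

pos=0: emit NUM '3' (now at pos=1)
pos=1: emit STAR '*'
pos=3: emit ID 'tmp' (now at pos=6)
pos=7: emit ID 'bar' (now at pos=10)
pos=10: emit RPAREN ')'
DONE. 5 tokens: [NUM, STAR, ID, ID, RPAREN]

Answer: NUM STAR ID ID RPAREN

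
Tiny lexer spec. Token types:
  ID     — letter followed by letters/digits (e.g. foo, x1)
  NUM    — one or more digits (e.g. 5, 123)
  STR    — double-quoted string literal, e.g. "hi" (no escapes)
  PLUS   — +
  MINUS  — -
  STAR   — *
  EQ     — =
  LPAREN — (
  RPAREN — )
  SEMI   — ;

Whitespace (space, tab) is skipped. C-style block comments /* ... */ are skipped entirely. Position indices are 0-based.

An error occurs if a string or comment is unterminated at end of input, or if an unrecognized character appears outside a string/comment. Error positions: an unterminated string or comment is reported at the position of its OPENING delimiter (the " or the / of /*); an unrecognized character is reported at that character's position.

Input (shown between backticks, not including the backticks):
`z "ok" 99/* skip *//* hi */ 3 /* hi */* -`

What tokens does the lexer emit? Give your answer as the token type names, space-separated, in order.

pos=0: emit ID 'z' (now at pos=1)
pos=2: enter STRING mode
pos=2: emit STR "ok" (now at pos=6)
pos=7: emit NUM '99' (now at pos=9)
pos=9: enter COMMENT mode (saw '/*')
exit COMMENT mode (now at pos=19)
pos=19: enter COMMENT mode (saw '/*')
exit COMMENT mode (now at pos=27)
pos=28: emit NUM '3' (now at pos=29)
pos=30: enter COMMENT mode (saw '/*')
exit COMMENT mode (now at pos=38)
pos=38: emit STAR '*'
pos=40: emit MINUS '-'
DONE. 6 tokens: [ID, STR, NUM, NUM, STAR, MINUS]

Answer: ID STR NUM NUM STAR MINUS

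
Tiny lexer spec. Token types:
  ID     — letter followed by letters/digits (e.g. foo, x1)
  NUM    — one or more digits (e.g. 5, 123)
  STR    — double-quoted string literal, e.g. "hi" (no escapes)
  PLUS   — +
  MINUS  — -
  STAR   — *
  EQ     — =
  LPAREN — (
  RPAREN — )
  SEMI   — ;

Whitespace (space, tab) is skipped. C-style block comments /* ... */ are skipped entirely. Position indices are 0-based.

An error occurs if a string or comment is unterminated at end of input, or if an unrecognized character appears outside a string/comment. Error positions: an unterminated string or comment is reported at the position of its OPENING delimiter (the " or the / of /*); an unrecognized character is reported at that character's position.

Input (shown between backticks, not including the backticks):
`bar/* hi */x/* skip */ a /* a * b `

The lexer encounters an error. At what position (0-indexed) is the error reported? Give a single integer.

Answer: 25

Derivation:
pos=0: emit ID 'bar' (now at pos=3)
pos=3: enter COMMENT mode (saw '/*')
exit COMMENT mode (now at pos=11)
pos=11: emit ID 'x' (now at pos=12)
pos=12: enter COMMENT mode (saw '/*')
exit COMMENT mode (now at pos=22)
pos=23: emit ID 'a' (now at pos=24)
pos=25: enter COMMENT mode (saw '/*')
pos=25: ERROR — unterminated comment (reached EOF)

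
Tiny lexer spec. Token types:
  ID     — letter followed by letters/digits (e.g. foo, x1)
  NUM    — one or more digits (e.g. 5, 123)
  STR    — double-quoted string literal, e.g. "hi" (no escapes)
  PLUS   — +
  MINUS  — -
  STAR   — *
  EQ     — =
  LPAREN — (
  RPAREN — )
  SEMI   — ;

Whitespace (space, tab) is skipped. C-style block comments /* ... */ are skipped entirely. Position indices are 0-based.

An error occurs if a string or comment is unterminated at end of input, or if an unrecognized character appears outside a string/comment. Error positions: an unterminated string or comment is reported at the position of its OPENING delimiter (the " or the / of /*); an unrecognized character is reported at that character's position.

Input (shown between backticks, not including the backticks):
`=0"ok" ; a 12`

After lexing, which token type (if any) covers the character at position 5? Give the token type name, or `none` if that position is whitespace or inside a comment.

pos=0: emit EQ '='
pos=1: emit NUM '0' (now at pos=2)
pos=2: enter STRING mode
pos=2: emit STR "ok" (now at pos=6)
pos=7: emit SEMI ';'
pos=9: emit ID 'a' (now at pos=10)
pos=11: emit NUM '12' (now at pos=13)
DONE. 6 tokens: [EQ, NUM, STR, SEMI, ID, NUM]
Position 5: char is '"' -> STR

Answer: STR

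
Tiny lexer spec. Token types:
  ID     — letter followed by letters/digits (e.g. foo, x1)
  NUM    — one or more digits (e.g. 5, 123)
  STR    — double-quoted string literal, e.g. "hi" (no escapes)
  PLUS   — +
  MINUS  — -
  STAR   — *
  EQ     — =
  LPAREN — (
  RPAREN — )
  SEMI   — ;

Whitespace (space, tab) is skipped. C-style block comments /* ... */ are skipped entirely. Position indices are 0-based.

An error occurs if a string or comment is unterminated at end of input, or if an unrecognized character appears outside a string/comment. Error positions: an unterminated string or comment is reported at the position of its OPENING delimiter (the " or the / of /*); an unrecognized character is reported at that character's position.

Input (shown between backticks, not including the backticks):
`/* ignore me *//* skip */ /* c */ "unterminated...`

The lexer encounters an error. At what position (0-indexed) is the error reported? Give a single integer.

pos=0: enter COMMENT mode (saw '/*')
exit COMMENT mode (now at pos=15)
pos=15: enter COMMENT mode (saw '/*')
exit COMMENT mode (now at pos=25)
pos=26: enter COMMENT mode (saw '/*')
exit COMMENT mode (now at pos=33)
pos=34: enter STRING mode
pos=34: ERROR — unterminated string

Answer: 34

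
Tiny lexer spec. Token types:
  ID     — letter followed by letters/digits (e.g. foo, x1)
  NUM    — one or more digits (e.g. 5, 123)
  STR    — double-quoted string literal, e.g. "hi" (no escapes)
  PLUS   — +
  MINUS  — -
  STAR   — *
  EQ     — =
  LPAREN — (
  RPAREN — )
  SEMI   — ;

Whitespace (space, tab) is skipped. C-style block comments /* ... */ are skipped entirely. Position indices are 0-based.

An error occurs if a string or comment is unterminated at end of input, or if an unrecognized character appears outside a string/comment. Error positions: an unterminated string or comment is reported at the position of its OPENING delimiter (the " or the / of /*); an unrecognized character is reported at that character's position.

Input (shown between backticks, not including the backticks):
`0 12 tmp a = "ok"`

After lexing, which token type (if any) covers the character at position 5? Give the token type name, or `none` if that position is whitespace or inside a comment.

Answer: ID

Derivation:
pos=0: emit NUM '0' (now at pos=1)
pos=2: emit NUM '12' (now at pos=4)
pos=5: emit ID 'tmp' (now at pos=8)
pos=9: emit ID 'a' (now at pos=10)
pos=11: emit EQ '='
pos=13: enter STRING mode
pos=13: emit STR "ok" (now at pos=17)
DONE. 6 tokens: [NUM, NUM, ID, ID, EQ, STR]
Position 5: char is 't' -> ID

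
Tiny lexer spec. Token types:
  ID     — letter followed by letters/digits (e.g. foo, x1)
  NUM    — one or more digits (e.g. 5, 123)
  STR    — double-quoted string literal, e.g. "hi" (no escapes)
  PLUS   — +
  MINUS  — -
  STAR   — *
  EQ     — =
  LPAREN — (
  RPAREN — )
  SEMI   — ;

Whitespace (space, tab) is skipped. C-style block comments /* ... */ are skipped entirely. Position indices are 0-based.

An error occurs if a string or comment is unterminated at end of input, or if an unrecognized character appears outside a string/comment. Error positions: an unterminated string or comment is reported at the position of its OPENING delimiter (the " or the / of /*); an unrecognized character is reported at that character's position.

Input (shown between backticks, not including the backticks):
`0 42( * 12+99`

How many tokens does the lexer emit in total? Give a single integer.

pos=0: emit NUM '0' (now at pos=1)
pos=2: emit NUM '42' (now at pos=4)
pos=4: emit LPAREN '('
pos=6: emit STAR '*'
pos=8: emit NUM '12' (now at pos=10)
pos=10: emit PLUS '+'
pos=11: emit NUM '99' (now at pos=13)
DONE. 7 tokens: [NUM, NUM, LPAREN, STAR, NUM, PLUS, NUM]

Answer: 7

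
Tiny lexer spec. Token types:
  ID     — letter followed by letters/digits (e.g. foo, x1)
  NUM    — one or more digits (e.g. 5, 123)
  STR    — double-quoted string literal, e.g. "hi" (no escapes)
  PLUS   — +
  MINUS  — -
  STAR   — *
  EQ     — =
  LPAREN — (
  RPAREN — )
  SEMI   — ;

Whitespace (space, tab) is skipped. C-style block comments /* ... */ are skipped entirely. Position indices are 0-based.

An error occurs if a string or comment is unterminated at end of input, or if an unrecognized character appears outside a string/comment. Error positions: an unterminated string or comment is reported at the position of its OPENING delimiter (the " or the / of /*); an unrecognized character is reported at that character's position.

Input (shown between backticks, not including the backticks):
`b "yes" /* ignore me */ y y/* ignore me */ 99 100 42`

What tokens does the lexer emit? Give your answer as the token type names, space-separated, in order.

Answer: ID STR ID ID NUM NUM NUM

Derivation:
pos=0: emit ID 'b' (now at pos=1)
pos=2: enter STRING mode
pos=2: emit STR "yes" (now at pos=7)
pos=8: enter COMMENT mode (saw '/*')
exit COMMENT mode (now at pos=23)
pos=24: emit ID 'y' (now at pos=25)
pos=26: emit ID 'y' (now at pos=27)
pos=27: enter COMMENT mode (saw '/*')
exit COMMENT mode (now at pos=42)
pos=43: emit NUM '99' (now at pos=45)
pos=46: emit NUM '100' (now at pos=49)
pos=50: emit NUM '42' (now at pos=52)
DONE. 7 tokens: [ID, STR, ID, ID, NUM, NUM, NUM]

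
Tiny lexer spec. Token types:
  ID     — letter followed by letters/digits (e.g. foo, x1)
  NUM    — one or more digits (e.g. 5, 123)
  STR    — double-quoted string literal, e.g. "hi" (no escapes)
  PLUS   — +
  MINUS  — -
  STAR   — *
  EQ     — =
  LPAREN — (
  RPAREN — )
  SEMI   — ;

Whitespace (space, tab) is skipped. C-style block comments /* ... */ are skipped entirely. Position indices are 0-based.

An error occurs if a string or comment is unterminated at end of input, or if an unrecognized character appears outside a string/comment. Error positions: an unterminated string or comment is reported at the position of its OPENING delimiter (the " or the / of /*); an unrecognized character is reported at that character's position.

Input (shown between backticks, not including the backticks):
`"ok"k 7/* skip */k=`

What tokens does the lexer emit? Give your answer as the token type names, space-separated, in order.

pos=0: enter STRING mode
pos=0: emit STR "ok" (now at pos=4)
pos=4: emit ID 'k' (now at pos=5)
pos=6: emit NUM '7' (now at pos=7)
pos=7: enter COMMENT mode (saw '/*')
exit COMMENT mode (now at pos=17)
pos=17: emit ID 'k' (now at pos=18)
pos=18: emit EQ '='
DONE. 5 tokens: [STR, ID, NUM, ID, EQ]

Answer: STR ID NUM ID EQ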